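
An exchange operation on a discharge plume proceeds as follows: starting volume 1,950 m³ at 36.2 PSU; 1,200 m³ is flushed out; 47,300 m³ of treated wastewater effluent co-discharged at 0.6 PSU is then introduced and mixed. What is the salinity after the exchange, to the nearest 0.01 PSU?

Remaining after removal: 750 m³ at 36.2 PSU (salt = 27,150)
After addition: salt = 27,150 + 47,300×0.6 = 55,530; volume = 48,050 m³
S = 55,530 / 48,050 = 1.1557 PSU

1.16 PSU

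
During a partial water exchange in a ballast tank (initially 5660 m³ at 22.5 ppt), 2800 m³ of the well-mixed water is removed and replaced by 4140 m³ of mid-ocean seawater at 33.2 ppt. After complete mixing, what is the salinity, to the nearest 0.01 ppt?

Remaining after removal: 2,860 m³ at 22.5 ppt (salt = 64,350)
After addition: salt = 64,350 + 4,140×33.2 = 201,798; volume = 7,000 m³
S = 201,798 / 7,000 = 28.8283 ppt

28.83 ppt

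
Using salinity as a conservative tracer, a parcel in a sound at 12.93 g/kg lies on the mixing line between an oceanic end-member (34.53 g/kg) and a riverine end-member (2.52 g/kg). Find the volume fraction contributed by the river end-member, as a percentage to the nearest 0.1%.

Let f be the freshwater fraction. Salt balance per unit volume:
f×2.52 + (1−f)×34.53 = 12.93
f = (34.53 − 12.93) / (34.53 − 2.52) = 21.6/32.01 = 0.6748

67.5%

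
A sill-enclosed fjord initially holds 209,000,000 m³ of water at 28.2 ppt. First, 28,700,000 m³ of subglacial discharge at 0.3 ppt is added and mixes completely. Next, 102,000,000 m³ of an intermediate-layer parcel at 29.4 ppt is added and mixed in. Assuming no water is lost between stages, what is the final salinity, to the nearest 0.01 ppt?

Weighted by volume,
Initial salt = 209,000,000×28.2 = 5,893,800,000
After stage 1: salt = 5,893,800,000 + 28,700,000×0.3 = 5,902,410,000; volume = 237,700,000 m³; S = 24.831 ppt
After stage 2: salt = 5,902,410,000 + 102,000,000×29.4 = 8,901,210,000; volume = 339,700,000 m³
S = 8,901,210,000 / 339,700,000 = 26.2031 ppt

26.20 ppt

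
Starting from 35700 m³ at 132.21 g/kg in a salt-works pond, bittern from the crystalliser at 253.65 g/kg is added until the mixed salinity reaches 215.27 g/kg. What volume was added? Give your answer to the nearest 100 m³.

Salt balance: 35,700×132.21 + V×253.65 = (35,700+V)×215.27
4,719,897 + 253.65V = 7,685,139 + 215.27V
2,965,242 = 38.38V
V = 77,260.08 m³

77300 m³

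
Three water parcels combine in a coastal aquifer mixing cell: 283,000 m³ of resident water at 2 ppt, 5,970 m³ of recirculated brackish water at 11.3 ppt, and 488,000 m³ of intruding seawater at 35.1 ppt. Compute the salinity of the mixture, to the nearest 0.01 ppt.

22.86 ppt

Salt balance:
salt = 283,000×2 + 5,970×11.3 + 488,000×35.1 = 566,000 + 67,461 + 17,128,800 = 17,762,261
volume = 283,000 + 5,970 + 488,000 = 776,970 m³
S = 17,762,261 / 776,970 = 22.8609 ppt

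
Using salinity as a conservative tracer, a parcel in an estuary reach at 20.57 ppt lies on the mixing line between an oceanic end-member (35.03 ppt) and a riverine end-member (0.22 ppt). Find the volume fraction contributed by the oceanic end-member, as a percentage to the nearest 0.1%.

58.5%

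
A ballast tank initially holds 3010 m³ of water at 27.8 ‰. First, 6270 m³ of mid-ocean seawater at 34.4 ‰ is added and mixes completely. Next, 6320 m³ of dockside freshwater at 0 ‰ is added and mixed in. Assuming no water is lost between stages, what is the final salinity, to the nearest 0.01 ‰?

Weighted by volume,
Initial salt = 3,010×27.8 = 83,678
After stage 1: salt = 83,678 + 6,270×34.4 = 299,366; volume = 9,280 m³; S = 32.259 ‰
After stage 2: salt = 299,366 + 6,320×0 = 299,366; volume = 15,600 m³
S = 299,366 / 15,600 = 19.1901 ‰

19.19 ‰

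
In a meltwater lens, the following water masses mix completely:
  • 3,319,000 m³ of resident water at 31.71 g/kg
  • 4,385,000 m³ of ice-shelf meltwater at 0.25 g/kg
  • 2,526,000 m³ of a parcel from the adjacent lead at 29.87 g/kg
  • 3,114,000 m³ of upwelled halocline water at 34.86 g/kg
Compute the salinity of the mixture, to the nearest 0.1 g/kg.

21.8 g/kg

Conserving salt mass:
salt = 3,319,000×31.71 + 4,385,000×0.25 + 2,526,000×29.87 + 3,114,000×34.86 = 105,245,490 + 1,096,250 + 75,451,620 + 108,554,040 = 290,347,400
volume = 3,319,000 + 4,385,000 + 2,526,000 + 3,114,000 = 13,344,000 m³
S = 290,347,400 / 13,344,000 = 21.759 g/kg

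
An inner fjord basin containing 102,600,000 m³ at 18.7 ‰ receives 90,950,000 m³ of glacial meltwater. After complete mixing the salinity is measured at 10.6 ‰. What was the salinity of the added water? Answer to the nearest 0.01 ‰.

1.46 ‰

Salt balance: 102,600,000×18.7 + 90,950,000×S = 193,550,000×10.6
1,918,620,000 + 90,950,000·S = 2,051,630,000
S = (2,051,630,000 − 1,918,620,000) / 90,950,000 = 1.4625 ‰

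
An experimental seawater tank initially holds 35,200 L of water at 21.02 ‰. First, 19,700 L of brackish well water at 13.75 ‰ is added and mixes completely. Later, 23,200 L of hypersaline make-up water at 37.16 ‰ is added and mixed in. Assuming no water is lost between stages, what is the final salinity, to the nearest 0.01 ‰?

Total salt / total volume:
Initial salt = 35,200×21.02 = 739,904
After stage 1: salt = 739,904 + 19,700×13.75 = 1,010,779; volume = 54,900 L; S = 18.411 ‰
After stage 2: salt = 1,010,779 + 23,200×37.16 = 1,872,891; volume = 78,100 L
S = 1,872,891 / 78,100 = 23.9807 ‰

23.98 ‰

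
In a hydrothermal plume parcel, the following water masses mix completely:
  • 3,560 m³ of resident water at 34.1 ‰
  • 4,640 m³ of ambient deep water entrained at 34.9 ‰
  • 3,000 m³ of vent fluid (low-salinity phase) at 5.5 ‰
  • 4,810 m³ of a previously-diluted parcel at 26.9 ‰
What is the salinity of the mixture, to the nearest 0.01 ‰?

Mass of salt is conserved:
salt = 3,560×34.1 + 4,640×34.9 + 3,000×5.5 + 4,810×26.9 = 121,396 + 161,936 + 16,500 + 129,389 = 429,221
volume = 3,560 + 4,640 + 3,000 + 4,810 = 16,010 m³
S = 429,221 / 16,010 = 26.8096 ‰

26.81 ‰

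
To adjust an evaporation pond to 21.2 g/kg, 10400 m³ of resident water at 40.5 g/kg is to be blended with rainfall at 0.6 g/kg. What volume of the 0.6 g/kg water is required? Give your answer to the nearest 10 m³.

Salt balance: 10,400×40.5 + V×0.6 = (10,400+V)×21.2
421,200 + 0.6V = 220,480 + 21.2V
200,720 = 20.6V
V = 9,743.69 m³

9740 m³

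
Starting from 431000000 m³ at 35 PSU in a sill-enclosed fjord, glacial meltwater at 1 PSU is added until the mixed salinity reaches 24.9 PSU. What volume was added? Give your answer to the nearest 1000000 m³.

Salt balance: 431,000,000×35 + V×1 = (431,000,000+V)×24.9
15,085,000,000 + 1V = 10,731,900,000 + 24.9V
4,353,100,000 = 23.9V
V = 182,138,075.31 m³

182000000 m³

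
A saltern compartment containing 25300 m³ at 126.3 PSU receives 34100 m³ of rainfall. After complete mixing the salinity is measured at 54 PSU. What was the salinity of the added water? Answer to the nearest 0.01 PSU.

Salt balance: 25,300×126.3 + 34,100×S = 59,400×54
3,195,390 + 34,100·S = 3,207,600
S = (3,207,600 − 3,195,390) / 34,100 = 0.3581 PSU

0.36 PSU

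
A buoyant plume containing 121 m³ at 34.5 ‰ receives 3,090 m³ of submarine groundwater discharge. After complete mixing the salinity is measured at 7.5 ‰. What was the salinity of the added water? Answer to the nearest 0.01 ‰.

6.44 ‰

Salt balance: 121×34.5 + 3,090×S = 3,211×7.5
4,174.5 + 3,090·S = 24,082.5
S = (24,082.5 − 4,174.5) / 3,090 = 6.4427 ‰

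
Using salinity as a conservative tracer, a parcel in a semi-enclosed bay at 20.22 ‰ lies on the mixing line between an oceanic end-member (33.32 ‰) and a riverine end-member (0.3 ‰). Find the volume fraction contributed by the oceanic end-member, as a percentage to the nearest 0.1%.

60.3%

Let g be the oceanic fraction. Salt balance per unit volume:
g×33.32 + (1−g)×0.3 = 20.22
g = (20.22 − 0.3) / (33.32 − 0.3) = 19.92/33.02 = 0.6033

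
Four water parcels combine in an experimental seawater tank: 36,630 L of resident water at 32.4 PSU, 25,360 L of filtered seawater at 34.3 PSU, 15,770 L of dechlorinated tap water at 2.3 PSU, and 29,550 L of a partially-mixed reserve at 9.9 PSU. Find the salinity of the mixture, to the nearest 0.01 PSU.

Mass of salt is conserved:
salt = 36,630×32.4 + 25,360×34.3 + 15,770×2.3 + 29,550×9.9 = 1,186,812 + 869,848 + 36,271 + 292,545 = 2,385,476
volume = 36,630 + 25,360 + 15,770 + 29,550 = 107,310 L
S = 2,385,476 / 107,310 = 22.2298 PSU

22.23 PSU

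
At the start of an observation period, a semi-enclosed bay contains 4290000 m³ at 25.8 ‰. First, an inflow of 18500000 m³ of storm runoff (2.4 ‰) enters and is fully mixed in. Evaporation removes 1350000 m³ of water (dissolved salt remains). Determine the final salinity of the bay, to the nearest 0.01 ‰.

After mixing: salt = 4,290,000×25.8 + 18,500,000×2.4 = 155,082,000; volume = 22,790,000 m³
After evaporation: salt unchanged = 155,082,000; volume = 22,790,000 − 1,350,000 = 21,440,000 m³
S = 155,082,000 / 21,440,000 = 7.2333 ‰

7.23 ‰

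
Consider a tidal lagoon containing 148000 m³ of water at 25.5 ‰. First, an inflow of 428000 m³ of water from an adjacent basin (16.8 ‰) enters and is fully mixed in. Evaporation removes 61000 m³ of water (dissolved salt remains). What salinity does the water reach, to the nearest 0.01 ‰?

After mixing: salt = 148,000×25.5 + 428,000×16.8 = 10,964,400; volume = 576,000 m³
After evaporation: salt unchanged = 10,964,400; volume = 576,000 − 61,000 = 515,000 m³
S = 10,964,400 / 515,000 = 21.2901 ‰

21.29 ‰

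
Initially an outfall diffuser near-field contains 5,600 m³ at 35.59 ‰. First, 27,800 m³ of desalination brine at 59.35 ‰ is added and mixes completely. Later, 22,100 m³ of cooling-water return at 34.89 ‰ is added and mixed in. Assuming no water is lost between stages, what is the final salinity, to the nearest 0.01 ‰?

47.21 ‰

Conserving salt mass:
Initial salt = 5,600×35.59 = 199,304
After stage 1: salt = 199,304 + 27,800×59.35 = 1,849,234; volume = 33,400 m³; S = 55.366 ‰
After stage 2: salt = 1,849,234 + 22,100×34.89 = 2,620,303; volume = 55,500 m³
S = 2,620,303 / 55,500 = 47.2127 ‰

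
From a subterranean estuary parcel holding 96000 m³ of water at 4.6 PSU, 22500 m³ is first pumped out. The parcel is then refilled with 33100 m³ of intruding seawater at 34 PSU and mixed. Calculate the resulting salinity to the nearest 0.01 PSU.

13.73 PSU

Remaining after removal: 73,500 m³ at 4.6 PSU (salt = 338,100)
After addition: salt = 338,100 + 33,100×34 = 1,463,500; volume = 106,600 m³
S = 1,463,500 / 106,600 = 13.7289 PSU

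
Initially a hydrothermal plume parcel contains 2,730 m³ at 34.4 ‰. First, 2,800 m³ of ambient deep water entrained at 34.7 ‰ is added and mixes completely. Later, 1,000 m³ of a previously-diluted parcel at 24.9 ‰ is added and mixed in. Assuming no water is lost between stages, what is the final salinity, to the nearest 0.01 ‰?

33.07 ‰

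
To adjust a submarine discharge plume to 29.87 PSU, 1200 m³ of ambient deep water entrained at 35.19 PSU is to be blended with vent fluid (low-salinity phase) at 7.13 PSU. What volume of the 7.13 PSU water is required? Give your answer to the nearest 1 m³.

281 m³

Salt balance: 1,200×35.19 + V×7.13 = (1,200+V)×29.87
42,228 + 7.13V = 35,844 + 29.87V
6,384 = 22.74V
V = 280.74 m³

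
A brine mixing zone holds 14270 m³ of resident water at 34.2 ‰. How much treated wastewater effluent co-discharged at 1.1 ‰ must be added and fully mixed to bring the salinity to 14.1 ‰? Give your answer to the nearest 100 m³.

Salt balance: 14,270×34.2 + V×1.1 = (14,270+V)×14.1
488,034 + 1.1V = 201,207 + 14.1V
286,827 = 13V
V = 22,063.62 m³

22100 m³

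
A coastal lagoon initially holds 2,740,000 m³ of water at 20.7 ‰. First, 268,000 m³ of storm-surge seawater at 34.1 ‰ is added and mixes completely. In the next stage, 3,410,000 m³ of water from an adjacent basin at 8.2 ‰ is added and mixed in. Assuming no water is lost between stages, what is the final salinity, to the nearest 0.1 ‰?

14.6 ‰

Salt balance:
Initial salt = 2,740,000×20.7 = 56,718,000
After stage 1: salt = 56,718,000 + 268,000×34.1 = 65,856,800; volume = 3,008,000 m³; S = 21.894 ‰
After stage 2: salt = 65,856,800 + 3,410,000×8.2 = 93,818,800; volume = 6,418,000 m³
S = 93,818,800 / 6,418,000 = 14.6181 ‰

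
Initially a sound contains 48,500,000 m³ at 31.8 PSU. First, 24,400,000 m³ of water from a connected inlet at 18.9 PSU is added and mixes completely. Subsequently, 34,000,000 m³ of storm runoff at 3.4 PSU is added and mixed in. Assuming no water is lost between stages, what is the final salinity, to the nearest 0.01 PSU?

19.82 PSU

Salt balance:
Initial salt = 48,500,000×31.8 = 1,542,300,000
After stage 1: salt = 1,542,300,000 + 24,400,000×18.9 = 2,003,460,000; volume = 72,900,000 m³; S = 27.482 PSU
After stage 2: salt = 2,003,460,000 + 34,000,000×3.4 = 2,119,060,000; volume = 106,900,000 m³
S = 2,119,060,000 / 106,900,000 = 19.8228 PSU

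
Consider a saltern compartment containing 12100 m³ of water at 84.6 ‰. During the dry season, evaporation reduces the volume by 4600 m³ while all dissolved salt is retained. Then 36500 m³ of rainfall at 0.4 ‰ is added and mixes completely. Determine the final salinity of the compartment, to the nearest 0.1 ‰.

After evaporation: salt = 12,100×84.6 = 1,023,660; volume = 12,100 − 4,600 = 7,500 m³
After mixing: salt = 1,023,660 + 36,500×0.4 = 1,038,260; volume = 7,500 + 36,500 = 44,000 m³
S = 1,038,260 / 44,000 = 23.5968 ‰

23.6 ‰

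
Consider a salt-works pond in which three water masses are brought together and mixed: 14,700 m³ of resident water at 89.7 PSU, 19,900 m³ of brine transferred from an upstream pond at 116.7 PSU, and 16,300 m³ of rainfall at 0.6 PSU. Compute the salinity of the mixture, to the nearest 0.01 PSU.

71.72 PSU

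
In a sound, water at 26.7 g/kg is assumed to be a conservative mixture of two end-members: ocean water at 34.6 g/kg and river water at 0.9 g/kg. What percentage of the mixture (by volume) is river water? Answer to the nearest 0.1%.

Let f be the freshwater fraction. Salt balance per unit volume:
f×0.9 + (1−f)×34.6 = 26.7
f = (34.6 − 26.7) / (34.6 − 0.9) = 7.9/33.7 = 0.2344

23.4%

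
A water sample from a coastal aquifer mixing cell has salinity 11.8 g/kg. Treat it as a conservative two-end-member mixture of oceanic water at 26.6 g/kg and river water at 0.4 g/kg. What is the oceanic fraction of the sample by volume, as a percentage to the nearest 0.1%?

43.5%

Let g be the oceanic fraction. Salt balance per unit volume:
g×26.6 + (1−g)×0.4 = 11.8
g = (11.8 − 0.4) / (26.6 − 0.4) = 11.4/26.2 = 0.4351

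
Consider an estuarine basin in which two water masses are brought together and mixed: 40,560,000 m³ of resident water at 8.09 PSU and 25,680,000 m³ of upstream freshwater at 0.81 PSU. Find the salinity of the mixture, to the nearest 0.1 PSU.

5.3 PSU

Salt balance:
salt = 40,560,000×8.09 + 25,680,000×0.81 = 328,130,400 + 20,800,800 = 348,931,200
volume = 40,560,000 + 25,680,000 = 66,240,000 m³
S = 348,931,200 / 66,240,000 = 5.268 PSU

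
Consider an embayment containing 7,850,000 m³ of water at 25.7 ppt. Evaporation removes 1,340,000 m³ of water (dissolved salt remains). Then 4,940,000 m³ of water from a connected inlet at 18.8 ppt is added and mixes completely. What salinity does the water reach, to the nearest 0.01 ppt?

After evaporation: salt = 7,850,000×25.7 = 201,745,000; volume = 7,850,000 − 1,340,000 = 6,510,000 m³
After mixing: salt = 201,745,000 + 4,940,000×18.8 = 294,617,000; volume = 6,510,000 + 4,940,000 = 11,450,000 m³
S = 294,617,000 / 11,450,000 = 25.7307 ppt

25.73 ppt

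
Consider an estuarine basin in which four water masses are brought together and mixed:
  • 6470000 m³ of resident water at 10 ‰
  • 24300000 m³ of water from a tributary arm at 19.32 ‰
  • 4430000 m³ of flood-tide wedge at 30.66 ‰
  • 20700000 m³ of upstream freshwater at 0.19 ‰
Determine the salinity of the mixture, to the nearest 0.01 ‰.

12.06 ‰

Conserving salt mass:
salt = 6,470,000×10 + 24,300,000×19.32 + 4,430,000×30.66 + 20,700,000×0.19 = 64,700,000 + 469,476,000 + 135,823,800 + 3,933,000 = 673,932,800
volume = 6,470,000 + 24,300,000 + 4,430,000 + 20,700,000 = 55,900,000 m³
S = 673,932,800 / 55,900,000 = 12.056 ‰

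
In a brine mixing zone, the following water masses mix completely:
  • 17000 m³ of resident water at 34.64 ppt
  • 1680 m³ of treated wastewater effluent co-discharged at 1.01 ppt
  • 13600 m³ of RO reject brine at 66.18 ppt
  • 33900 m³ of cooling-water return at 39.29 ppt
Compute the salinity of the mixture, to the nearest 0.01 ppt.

By conservation of dissolved salt,
salt = 17,000×34.64 + 1,680×1.01 + 13,600×66.18 + 33,900×39.29 = 588,880 + 1,696.8 + 900,048 + 1,331,931 = 2,822,555.8
volume = 17,000 + 1,680 + 13,600 + 33,900 = 66,180 m³
S = 2,822,555.8 / 66,180 = 42.6497 ppt

42.65 ppt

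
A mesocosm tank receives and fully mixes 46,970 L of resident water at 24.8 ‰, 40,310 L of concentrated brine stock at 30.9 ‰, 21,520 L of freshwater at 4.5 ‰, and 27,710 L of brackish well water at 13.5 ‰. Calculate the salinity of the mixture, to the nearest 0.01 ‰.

Conserving salt mass:
salt = 46,970×24.8 + 40,310×30.9 + 21,520×4.5 + 27,710×13.5 = 1,164,856 + 1,245,579 + 96,840 + 374,085 = 2,881,360
volume = 46,970 + 40,310 + 21,520 + 27,710 = 136,510 L
S = 2,881,360 / 136,510 = 21.1073 ‰

21.11 ‰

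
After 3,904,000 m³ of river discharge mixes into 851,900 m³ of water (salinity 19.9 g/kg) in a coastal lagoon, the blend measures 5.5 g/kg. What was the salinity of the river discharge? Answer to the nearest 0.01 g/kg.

2.36 g/kg

Salt balance: 851,900×19.9 + 3,904,000×S = 4,755,900×5.5
16,952,810 + 3,904,000·S = 26,157,450
S = (26,157,450 − 16,952,810) / 3,904,000 = 2.3577 g/kg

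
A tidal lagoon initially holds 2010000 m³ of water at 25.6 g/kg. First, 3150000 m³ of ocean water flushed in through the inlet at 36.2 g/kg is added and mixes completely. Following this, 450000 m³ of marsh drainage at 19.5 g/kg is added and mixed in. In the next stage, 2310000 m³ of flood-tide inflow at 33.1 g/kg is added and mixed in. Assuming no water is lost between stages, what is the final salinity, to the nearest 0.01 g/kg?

Total salt / total volume:
Initial salt = 2,010,000×25.6 = 51,456,000
After stage 1: salt = 51,456,000 + 3,150,000×36.2 = 165,486,000; volume = 5,160,000 m³; S = 32.071 g/kg
After stage 2: salt = 165,486,000 + 450,000×19.5 = 174,261,000; volume = 5,610,000 m³; S = 31.063 g/kg
After stage 3: salt = 174,261,000 + 2,310,000×33.1 = 250,722,000; volume = 7,920,000 m³
S = 250,722,000 / 7,920,000 = 31.6568 g/kg

31.66 g/kg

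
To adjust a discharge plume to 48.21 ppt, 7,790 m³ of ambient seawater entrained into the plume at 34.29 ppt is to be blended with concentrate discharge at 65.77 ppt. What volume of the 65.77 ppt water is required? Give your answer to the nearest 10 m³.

6180 m³

Salt balance: 7,790×34.29 + V×65.77 = (7,790+V)×48.21
267,119.1 + 65.77V = 375,555.9 + 48.21V
108,436.8 = 17.56V
V = 6,175.22 m³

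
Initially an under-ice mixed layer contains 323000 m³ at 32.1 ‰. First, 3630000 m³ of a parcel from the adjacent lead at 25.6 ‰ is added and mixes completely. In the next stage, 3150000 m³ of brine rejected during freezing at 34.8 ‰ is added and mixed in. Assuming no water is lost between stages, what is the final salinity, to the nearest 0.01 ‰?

Salt balance:
Initial salt = 323,000×32.1 = 10,368,300
After stage 1: salt = 10,368,300 + 3,630,000×25.6 = 103,296,300; volume = 3,953,000 m³; S = 26.131 ‰
After stage 2: salt = 103,296,300 + 3,150,000×34.8 = 212,916,300; volume = 7,103,000 m³
S = 212,916,300 / 7,103,000 = 29.9755 ‰

29.98 ‰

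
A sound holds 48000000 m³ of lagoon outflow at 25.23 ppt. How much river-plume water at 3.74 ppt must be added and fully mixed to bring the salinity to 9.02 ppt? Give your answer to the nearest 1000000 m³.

147000000 m³

Salt balance: 48,000,000×25.23 + V×3.74 = (48,000,000+V)×9.02
1,211,040,000 + 3.74V = 432,960,000 + 9.02V
778,080,000 = 5.28V
V = 147,363,636.36 m³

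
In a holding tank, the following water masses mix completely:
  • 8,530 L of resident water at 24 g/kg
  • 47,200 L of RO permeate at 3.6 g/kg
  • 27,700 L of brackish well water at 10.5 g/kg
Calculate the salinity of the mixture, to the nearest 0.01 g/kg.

7.98 g/kg

Salt balance:
salt = 8,530×24 + 47,200×3.6 + 27,700×10.5 = 204,720 + 169,920 + 290,850 = 665,490
volume = 8,530 + 47,200 + 27,700 = 83,430 L
S = 665,490 / 83,430 = 7.9766 g/kg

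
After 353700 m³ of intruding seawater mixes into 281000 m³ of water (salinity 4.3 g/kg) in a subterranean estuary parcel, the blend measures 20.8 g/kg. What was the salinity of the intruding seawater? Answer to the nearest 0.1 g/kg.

33.9 g/kg

Salt balance: 281,000×4.3 + 353,700×S = 634,700×20.8
1,208,300 + 353,700·S = 13,201,760
S = (13,201,760 − 1,208,300) / 353,700 = 33.9086 g/kg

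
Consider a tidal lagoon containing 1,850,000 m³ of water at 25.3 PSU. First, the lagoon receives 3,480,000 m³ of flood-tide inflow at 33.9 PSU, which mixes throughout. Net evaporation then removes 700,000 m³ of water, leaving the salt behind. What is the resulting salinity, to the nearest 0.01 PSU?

35.59 PSU

After mixing: salt = 1,850,000×25.3 + 3,480,000×33.9 = 164,777,000; volume = 5,330,000 m³
After evaporation: salt unchanged = 164,777,000; volume = 5,330,000 − 700,000 = 4,630,000 m³
S = 164,777,000 / 4,630,000 = 35.589 PSU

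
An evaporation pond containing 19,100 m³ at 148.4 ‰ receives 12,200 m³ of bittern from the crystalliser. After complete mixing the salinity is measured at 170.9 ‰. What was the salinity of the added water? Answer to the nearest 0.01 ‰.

206.13 ‰

Salt balance: 19,100×148.4 + 12,200×S = 31,300×170.9
2,834,440 + 12,200·S = 5,349,170
S = (5,349,170 − 2,834,440) / 12,200 = 206.1254 ‰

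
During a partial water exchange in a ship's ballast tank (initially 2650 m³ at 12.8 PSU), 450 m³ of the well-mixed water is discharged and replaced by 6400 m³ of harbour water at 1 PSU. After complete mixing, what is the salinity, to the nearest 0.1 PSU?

4.0 PSU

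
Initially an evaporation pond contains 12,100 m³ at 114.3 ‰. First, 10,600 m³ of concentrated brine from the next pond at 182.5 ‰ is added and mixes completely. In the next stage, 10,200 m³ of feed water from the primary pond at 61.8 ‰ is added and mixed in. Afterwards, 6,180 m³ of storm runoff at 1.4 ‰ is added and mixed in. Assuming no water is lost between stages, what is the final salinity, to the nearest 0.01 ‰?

101.24 ‰

Weighted by volume,
Initial salt = 12,100×114.3 = 1,383,030
After stage 1: salt = 1,383,030 + 10,600×182.5 = 3,317,530; volume = 22,700 m³; S = 146.147 ‰
After stage 2: salt = 3,317,530 + 10,200×61.8 = 3,947,890; volume = 32,900 m³; S = 119.997 ‰
After stage 3: salt = 3,947,890 + 6,180×1.4 = 3,956,542; volume = 39,080 m³
S = 3,956,542 / 39,080 = 101.2421 ‰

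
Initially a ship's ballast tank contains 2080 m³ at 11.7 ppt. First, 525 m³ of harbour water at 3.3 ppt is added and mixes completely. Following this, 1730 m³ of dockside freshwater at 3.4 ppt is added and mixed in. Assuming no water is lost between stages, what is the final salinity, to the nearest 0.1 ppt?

Salt balance:
Initial salt = 2,080×11.7 = 24,336
After stage 1: salt = 24,336 + 525×3.3 = 26,068.5; volume = 2,605 m³; S = 10.007 ppt
After stage 2: salt = 26,068.5 + 1,730×3.4 = 31,950.5; volume = 4,335 m³
S = 31,950.5 / 4,335 = 7.3704 ppt

7.4 ppt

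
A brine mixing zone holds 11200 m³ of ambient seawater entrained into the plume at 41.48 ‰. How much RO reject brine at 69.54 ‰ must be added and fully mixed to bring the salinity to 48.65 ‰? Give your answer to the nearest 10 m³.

3840 m³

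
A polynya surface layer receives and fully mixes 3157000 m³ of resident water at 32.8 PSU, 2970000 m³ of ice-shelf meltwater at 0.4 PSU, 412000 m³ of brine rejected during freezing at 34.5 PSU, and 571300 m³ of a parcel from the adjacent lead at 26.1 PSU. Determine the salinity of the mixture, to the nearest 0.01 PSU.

Total salt / total volume:
salt = 3,157,000×32.8 + 2,970,000×0.4 + 412,000×34.5 + 571,300×26.1 = 103,549,600 + 1,188,000 + 14,214,000 + 14,910,930 = 133,862,530
volume = 3,157,000 + 2,970,000 + 412,000 + 571,300 = 7,110,300 m³
S = 133,862,530 / 7,110,300 = 18.8266 PSU

18.83 PSU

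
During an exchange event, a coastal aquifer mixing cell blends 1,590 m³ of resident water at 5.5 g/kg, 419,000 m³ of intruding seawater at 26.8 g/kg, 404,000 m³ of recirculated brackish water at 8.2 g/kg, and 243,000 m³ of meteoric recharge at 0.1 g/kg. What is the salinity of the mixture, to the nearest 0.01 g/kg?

Salt balance:
salt = 1,590×5.5 + 419,000×26.8 + 404,000×8.2 + 243,000×0.1 = 8,745 + 11,229,200 + 3,312,800 + 24,300 = 14,575,045
volume = 1,590 + 419,000 + 404,000 + 243,000 = 1,067,590 m³
S = 14,575,045 / 1,067,590 = 13.6523 g/kg

13.65 g/kg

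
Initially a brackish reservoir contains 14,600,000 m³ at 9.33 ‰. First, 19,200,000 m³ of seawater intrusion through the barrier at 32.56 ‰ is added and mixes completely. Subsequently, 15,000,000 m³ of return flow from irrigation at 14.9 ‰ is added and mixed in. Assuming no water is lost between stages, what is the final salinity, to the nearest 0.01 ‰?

20.18 ‰

By conservation of dissolved salt,
Initial salt = 14,600,000×9.33 = 136,218,000
After stage 1: salt = 136,218,000 + 19,200,000×32.56 = 761,370,000; volume = 33,800,000 m³; S = 22.526 ‰
After stage 2: salt = 761,370,000 + 15,000,000×14.9 = 984,870,000; volume = 48,800,000 m³
S = 984,870,000 / 48,800,000 = 20.1818 ‰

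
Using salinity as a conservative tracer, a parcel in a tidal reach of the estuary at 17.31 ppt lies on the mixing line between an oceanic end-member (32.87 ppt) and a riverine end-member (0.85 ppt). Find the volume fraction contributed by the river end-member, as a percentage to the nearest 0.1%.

Let f be the freshwater fraction. Salt balance per unit volume:
f×0.85 + (1−f)×32.87 = 17.31
f = (32.87 − 17.31) / (32.87 − 0.85) = 15.56/32.02 = 0.4859

48.6%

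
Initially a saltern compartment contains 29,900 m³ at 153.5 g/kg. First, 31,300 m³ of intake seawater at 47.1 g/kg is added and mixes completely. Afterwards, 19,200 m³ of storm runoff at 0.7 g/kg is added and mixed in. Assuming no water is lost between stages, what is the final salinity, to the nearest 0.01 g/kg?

75.59 g/kg

By conservation of dissolved salt,
Initial salt = 29,900×153.5 = 4,589,650
After stage 1: salt = 4,589,650 + 31,300×47.1 = 6,063,880; volume = 61,200 m³; S = 99.083 g/kg
After stage 2: salt = 6,063,880 + 19,200×0.7 = 6,077,320; volume = 80,400 m³
S = 6,077,320 / 80,400 = 75.5886 g/kg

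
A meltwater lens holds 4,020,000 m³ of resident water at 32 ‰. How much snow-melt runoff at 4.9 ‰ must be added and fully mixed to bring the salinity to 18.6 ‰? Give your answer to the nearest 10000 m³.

3930000 m³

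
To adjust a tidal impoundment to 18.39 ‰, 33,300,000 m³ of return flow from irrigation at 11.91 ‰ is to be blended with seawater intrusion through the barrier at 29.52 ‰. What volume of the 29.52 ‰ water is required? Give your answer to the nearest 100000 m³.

Salt balance: 33,300,000×11.91 + V×29.52 = (33,300,000+V)×18.39
396,603,000 + 29.52V = 612,387,000 + 18.39V
215,784,000 = 11.13V
V = 19,387,601.08 m³

19400000 m³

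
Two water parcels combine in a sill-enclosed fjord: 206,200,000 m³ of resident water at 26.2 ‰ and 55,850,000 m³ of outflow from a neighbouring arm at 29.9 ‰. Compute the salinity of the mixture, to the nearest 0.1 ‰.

Salt balance:
salt = 206,200,000×26.2 + 55,850,000×29.9 = 5,402,440,000 + 1,669,915,000 = 7,072,355,000
volume = 206,200,000 + 55,850,000 = 262,050,000 m³
S = 7,072,355,000 / 262,050,000 = 26.989 ‰

27.0 ‰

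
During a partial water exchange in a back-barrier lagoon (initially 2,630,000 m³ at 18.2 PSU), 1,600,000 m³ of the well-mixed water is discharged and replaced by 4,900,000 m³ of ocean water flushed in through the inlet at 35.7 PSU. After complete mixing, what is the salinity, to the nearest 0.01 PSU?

Remaining after removal: 1,030,000 m³ at 18.2 PSU (salt = 18,746,000)
After addition: salt = 18,746,000 + 4,900,000×35.7 = 193,676,000; volume = 5,930,000 m³
S = 193,676,000 / 5,930,000 = 32.6604 PSU

32.66 PSU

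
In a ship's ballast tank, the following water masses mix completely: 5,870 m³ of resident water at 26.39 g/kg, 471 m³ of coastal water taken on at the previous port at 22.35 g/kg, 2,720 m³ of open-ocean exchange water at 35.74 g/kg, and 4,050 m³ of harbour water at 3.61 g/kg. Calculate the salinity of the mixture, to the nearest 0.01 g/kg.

21.15 g/kg

Total salt / total volume:
salt = 5,870×26.39 + 471×22.35 + 2,720×35.74 + 4,050×3.61 = 154,909.3 + 10,526.85 + 97,212.8 + 14,620.5 = 277,269.45
volume = 5,870 + 471 + 2,720 + 4,050 = 13,111 m³
S = 277,269.45 / 13,111 = 21.1478 g/kg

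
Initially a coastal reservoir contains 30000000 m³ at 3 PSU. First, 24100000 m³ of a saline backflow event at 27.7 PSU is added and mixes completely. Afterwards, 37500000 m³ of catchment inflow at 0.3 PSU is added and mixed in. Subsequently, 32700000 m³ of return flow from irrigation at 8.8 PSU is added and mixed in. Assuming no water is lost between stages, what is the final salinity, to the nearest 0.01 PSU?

8.50 PSU

Mass of salt is conserved:
Initial salt = 30,000,000×3 = 90,000,000
After stage 1: salt = 90,000,000 + 24,100,000×27.7 = 757,570,000; volume = 54,100,000 m³; S = 14.003 PSU
After stage 2: salt = 757,570,000 + 37,500,000×0.3 = 768,820,000; volume = 91,600,000 m³; S = 8.393 PSU
After stage 3: salt = 768,820,000 + 32,700,000×8.8 = 1,056,580,000; volume = 124,300,000 m³
S = 1,056,580,000 / 124,300,000 = 8.5002 PSU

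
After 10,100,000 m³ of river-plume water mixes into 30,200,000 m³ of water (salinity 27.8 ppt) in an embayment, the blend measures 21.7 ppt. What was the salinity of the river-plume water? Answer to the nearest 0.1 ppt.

Salt balance: 30,200,000×27.8 + 10,100,000×S = 40,300,000×21.7
839,560,000 + 10,100,000·S = 874,510,000
S = (874,510,000 − 839,560,000) / 10,100,000 = 3.4604 ppt

3.5 ppt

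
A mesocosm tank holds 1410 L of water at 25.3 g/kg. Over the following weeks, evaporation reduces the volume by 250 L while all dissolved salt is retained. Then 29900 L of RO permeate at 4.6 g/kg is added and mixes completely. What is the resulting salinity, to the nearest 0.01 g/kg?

5.58 g/kg

After evaporation: salt = 1,410×25.3 = 35,673; volume = 1,410 − 250 = 1,160 L
After mixing: salt = 35,673 + 29,900×4.6 = 173,213; volume = 1,160 + 29,900 = 31,060 L
S = 173,213 / 31,060 = 5.5767 g/kg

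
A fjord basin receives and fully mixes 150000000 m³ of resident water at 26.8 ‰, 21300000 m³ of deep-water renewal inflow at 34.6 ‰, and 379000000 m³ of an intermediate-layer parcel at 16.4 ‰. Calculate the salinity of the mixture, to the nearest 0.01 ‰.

19.94 ‰

Salt balance:
salt = 150,000,000×26.8 + 21,300,000×34.6 + 379,000,000×16.4 = 4,020,000,000 + 736,980,000 + 6,215,600,000 = 10,972,580,000
volume = 150,000,000 + 21,300,000 + 379,000,000 = 550,300,000 m³
S = 10,972,580,000 / 550,300,000 = 19.9393 ‰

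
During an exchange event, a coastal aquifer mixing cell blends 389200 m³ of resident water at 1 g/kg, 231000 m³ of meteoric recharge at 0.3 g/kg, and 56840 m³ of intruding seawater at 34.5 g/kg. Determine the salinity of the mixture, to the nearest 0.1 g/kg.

Weighted by volume,
salt = 389,200×1 + 231,000×0.3 + 56,840×34.5 = 389,200 + 69,300 + 1,960,980 = 2,419,480
volume = 389,200 + 231,000 + 56,840 = 677,040 m³
S = 2,419,480 / 677,040 = 3.574 g/kg

3.6 g/kg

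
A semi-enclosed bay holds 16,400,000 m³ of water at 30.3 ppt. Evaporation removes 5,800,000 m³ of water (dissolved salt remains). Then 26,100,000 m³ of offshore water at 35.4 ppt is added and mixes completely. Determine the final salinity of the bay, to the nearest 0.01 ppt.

38.72 ppt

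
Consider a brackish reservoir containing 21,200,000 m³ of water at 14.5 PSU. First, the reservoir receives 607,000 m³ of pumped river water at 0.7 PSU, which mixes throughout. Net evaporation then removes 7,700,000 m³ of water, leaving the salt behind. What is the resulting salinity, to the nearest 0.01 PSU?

21.82 PSU

After mixing: salt = 21,200,000×14.5 + 607,000×0.7 = 307,824,900; volume = 21,807,000 m³
After evaporation: salt unchanged = 307,824,900; volume = 21,807,000 − 7,700,000 = 14,107,000 m³
S = 307,824,900 / 14,107,000 = 21.8207 PSU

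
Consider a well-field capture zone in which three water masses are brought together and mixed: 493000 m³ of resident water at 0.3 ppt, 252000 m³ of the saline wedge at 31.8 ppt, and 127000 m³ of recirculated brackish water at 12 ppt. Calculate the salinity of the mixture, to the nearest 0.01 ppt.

11.11 ppt

Weighted by volume,
salt = 493,000×0.3 + 252,000×31.8 + 127,000×12 = 147,900 + 8,013,600 + 1,524,000 = 9,685,500
volume = 493,000 + 252,000 + 127,000 = 872,000 m³
S = 9,685,500 / 872,000 = 11.1072 ppt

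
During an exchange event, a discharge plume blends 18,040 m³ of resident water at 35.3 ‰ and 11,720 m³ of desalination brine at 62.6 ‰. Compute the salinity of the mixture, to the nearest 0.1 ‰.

By conservation of dissolved salt,
salt = 18,040×35.3 + 11,720×62.6 = 636,812 + 733,672 = 1,370,484
volume = 18,040 + 11,720 = 29,760 m³
S = 1,370,484 / 29,760 = 46.051 ‰

46.1 ‰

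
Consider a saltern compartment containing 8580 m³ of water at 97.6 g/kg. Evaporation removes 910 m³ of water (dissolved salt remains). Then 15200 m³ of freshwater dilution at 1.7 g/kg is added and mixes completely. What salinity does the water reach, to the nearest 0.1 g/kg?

37.7 g/kg

After evaporation: salt = 8,580×97.6 = 837,408; volume = 8,580 − 910 = 7,670 m³
After mixing: salt = 837,408 + 15,200×1.7 = 863,248; volume = 7,670 + 15,200 = 22,870 m³
S = 863,248 / 22,870 = 37.7459 g/kg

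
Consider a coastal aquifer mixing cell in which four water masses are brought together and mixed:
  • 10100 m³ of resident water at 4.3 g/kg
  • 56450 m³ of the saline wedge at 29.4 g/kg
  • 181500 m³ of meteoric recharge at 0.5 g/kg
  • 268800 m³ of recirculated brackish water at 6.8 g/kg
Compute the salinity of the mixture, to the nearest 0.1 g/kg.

Salt balance:
salt = 10,100×4.3 + 56,450×29.4 + 181,500×0.5 + 268,800×6.8 = 43,430 + 1,659,630 + 90,750 + 1,827,840 = 3,621,650
volume = 10,100 + 56,450 + 181,500 + 268,800 = 516,850 m³
S = 3,621,650 / 516,850 = 7.007 g/kg

7.0 g/kg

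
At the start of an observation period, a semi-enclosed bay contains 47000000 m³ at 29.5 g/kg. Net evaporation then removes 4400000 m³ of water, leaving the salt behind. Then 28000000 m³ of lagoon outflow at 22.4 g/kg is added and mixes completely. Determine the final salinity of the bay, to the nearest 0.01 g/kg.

After evaporation: salt = 47,000,000×29.5 = 1,386,500,000; volume = 47,000,000 − 4,400,000 = 42,600,000 m³
After mixing: salt = 1,386,500,000 + 28,000,000×22.4 = 2,013,700,000; volume = 42,600,000 + 28,000,000 = 70,600,000 m³
S = 2,013,700,000 / 70,600,000 = 28.5227 g/kg

28.52 g/kg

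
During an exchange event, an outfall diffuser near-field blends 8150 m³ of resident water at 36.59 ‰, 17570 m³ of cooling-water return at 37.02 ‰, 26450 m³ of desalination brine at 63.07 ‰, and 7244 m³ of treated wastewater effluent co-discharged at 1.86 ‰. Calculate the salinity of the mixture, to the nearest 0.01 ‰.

44.27 ‰

Salt balance:
salt = 8,150×36.59 + 17,570×37.02 + 26,450×63.07 + 7,244×1.86 = 298,208.5 + 650,441.4 + 1,668,201.5 + 13,473.84 = 2,630,325.24
volume = 8,150 + 17,570 + 26,450 + 7,244 = 59,414 m³
S = 2,630,325.24 / 59,414 = 44.2711 ‰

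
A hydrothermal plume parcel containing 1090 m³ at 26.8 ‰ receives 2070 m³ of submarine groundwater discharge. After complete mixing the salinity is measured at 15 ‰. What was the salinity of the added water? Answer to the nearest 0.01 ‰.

8.79 ‰

Salt balance: 1,090×26.8 + 2,070×S = 3,160×15
29,212 + 2,070·S = 47,400
S = (47,400 − 29,212) / 2,070 = 8.7865 ‰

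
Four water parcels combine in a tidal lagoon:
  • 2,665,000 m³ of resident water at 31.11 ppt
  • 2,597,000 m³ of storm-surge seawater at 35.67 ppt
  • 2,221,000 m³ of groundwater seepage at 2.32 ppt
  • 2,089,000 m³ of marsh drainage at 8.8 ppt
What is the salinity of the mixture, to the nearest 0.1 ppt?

Total salt / total volume:
salt = 2,665,000×31.11 + 2,597,000×35.67 + 2,221,000×2.32 + 2,089,000×8.8 = 82,908,150 + 92,634,990 + 5,152,720 + 18,383,200 = 199,079,060
volume = 2,665,000 + 2,597,000 + 2,221,000 + 2,089,000 = 9,572,000 m³
S = 199,079,060 / 9,572,000 = 20.798 ppt

20.8 ppt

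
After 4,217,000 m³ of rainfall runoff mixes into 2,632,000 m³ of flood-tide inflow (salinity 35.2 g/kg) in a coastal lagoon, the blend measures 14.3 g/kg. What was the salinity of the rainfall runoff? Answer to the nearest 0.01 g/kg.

Salt balance: 2,632,000×35.2 + 4,217,000×S = 6,849,000×14.3
92,646,400 + 4,217,000·S = 97,940,700
S = (97,940,700 − 92,646,400) / 4,217,000 = 1.2555 g/kg

1.26 g/kg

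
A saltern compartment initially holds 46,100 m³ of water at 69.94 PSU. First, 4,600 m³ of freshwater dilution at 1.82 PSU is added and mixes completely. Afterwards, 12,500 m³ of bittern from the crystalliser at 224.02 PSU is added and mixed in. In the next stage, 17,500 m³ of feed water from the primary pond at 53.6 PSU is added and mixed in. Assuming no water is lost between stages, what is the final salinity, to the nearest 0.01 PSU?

86.38 PSU

Weighted by volume,
Initial salt = 46,100×69.94 = 3,224,234
After stage 1: salt = 3,224,234 + 4,600×1.82 = 3,232,606; volume = 50,700 m³; S = 63.759 PSU
After stage 2: salt = 3,232,606 + 12,500×224.02 = 6,032,856; volume = 63,200 m³; S = 95.457 PSU
After stage 3: salt = 6,032,856 + 17,500×53.6 = 6,970,856; volume = 80,700 m³
S = 6,970,856 / 80,700 = 86.3799 PSU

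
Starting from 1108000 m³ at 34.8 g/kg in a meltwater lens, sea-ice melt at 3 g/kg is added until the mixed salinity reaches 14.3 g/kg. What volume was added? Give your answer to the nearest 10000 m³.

2010000 m³

Salt balance: 1,108,000×34.8 + V×3 = (1,108,000+V)×14.3
38,558,400 + 3V = 15,844,400 + 14.3V
22,714,000 = 11.3V
V = 2,010,088.5 m³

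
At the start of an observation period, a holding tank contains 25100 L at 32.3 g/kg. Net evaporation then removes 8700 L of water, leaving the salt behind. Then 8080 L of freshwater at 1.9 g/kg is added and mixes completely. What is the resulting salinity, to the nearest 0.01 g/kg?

After evaporation: salt = 25,100×32.3 = 810,730; volume = 25,100 − 8,700 = 16,400 L
After mixing: salt = 810,730 + 8,080×1.9 = 826,082; volume = 16,400 + 8,080 = 24,480 L
S = 826,082 / 24,480 = 33.7452 g/kg

33.75 g/kg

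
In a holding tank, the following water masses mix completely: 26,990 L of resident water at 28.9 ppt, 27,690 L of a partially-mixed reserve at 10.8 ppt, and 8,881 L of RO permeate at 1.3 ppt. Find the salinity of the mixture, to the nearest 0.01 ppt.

Total salt / total volume:
salt = 26,990×28.9 + 27,690×10.8 + 8,881×1.3 = 780,011 + 299,052 + 11,545.3 = 1,090,608.3
volume = 26,990 + 27,690 + 8,881 = 63,561 L
S = 1,090,608.3 / 63,561 = 17.1585 ppt

17.16 ppt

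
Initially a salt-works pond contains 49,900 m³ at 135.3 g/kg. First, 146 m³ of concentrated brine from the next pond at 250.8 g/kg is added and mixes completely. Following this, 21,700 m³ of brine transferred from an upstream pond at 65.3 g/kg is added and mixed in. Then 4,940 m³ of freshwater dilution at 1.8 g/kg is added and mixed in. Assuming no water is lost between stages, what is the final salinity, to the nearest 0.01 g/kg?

107.11 g/kg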